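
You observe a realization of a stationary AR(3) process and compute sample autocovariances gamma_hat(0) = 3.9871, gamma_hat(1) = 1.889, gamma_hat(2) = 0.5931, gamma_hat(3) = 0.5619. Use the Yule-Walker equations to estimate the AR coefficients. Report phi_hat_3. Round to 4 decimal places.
\hat\phi_{3} = 0.1430

The Yule-Walker equations for an AR(p) process read, in matrix form,
  Gamma_p phi = r_p,   with   (Gamma_p)_{ij} = gamma(|i - j|),
                       (r_p)_i = gamma(i),   i,j = 1..p.
Substitute the sample gammas (Toeplitz matrix and right-hand side of size 3):
  Gamma_p = [[3.9871, 1.889, 0.5931], [1.889, 3.9871, 1.889], [0.5931, 1.889, 3.9871]]
  r_p     = [1.889, 0.5931, 0.5619]
Written out (R1..R3):
  (R1) 3.9871 phi_1 + 1.889 phi_2 + 0.5931 phi_3 = 1.889
  (R2) 1.889 phi_1 + 3.9871 phi_2 + 1.889 phi_3 = 0.5931
  (R3) 0.5931 phi_1 + 1.889 phi_2 + 3.9871 phi_3 = 0.5619
Gaussian elimination:
  R2 <- R2 - (1.889/3.9871) R1 = R2 - (0.473778) R1:  3.092133 phi_2 + 1.608002 phi_3 = -0.301867
  R3 <- R3 - (0.5931/3.9871) R1 = R3 - (0.148755) R1:  1.608002 phi_2 + 3.898874 phi_3 = 0.280902
  R3 <- R3 - (1.608002/3.092133) R2 = R3 - (0.52003) R2:  3.062664 phi_3 = 0.437882
Back-substitution:
  phi_hat_3 = 0.437882 / 3.062664 = 0.142974
  phi_hat_2 = (-0.301867 - (1.608002)(0.142974)) / 3.092133 = -0.171975
  phi_hat_1 = (1.889 - (1.889)(-0.171975) - (0.5931)(0.142974)) / 3.9871 = 0.533988
So phi_hat = [0.5340, -0.1720, 0.1430].
Therefore phi_hat_3 = 0.1430.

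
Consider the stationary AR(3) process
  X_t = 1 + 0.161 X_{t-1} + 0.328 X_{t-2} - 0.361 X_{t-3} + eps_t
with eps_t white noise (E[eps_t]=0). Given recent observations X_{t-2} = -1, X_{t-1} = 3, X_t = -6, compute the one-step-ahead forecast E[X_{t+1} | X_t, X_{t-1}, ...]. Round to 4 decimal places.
E[X_{t+1} \mid \mathcal F_t] = 1.3790

For an AR(p) model X_t = c + sum_i phi_i X_{t-i} + eps_t, the
one-step-ahead conditional mean is
  E[X_{t+1} | X_t, ...] = c + sum_i phi_i X_{t+1-i}.
Substitute known values:
  E[X_{t+1} | ...] = 1 + (0.161) * (-6) + (0.328) * (3) + (-0.361) * (-1)
                   = 1.3790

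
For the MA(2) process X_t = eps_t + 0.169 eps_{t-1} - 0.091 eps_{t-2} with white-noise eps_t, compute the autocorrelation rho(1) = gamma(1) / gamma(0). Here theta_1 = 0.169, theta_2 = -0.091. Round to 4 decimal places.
\rho(1) = 0.1482

For an MA(q) process with theta_0 = 1, the autocovariance is
  gamma(k) = sigma^2 * sum_{i=0..q-k} theta_i * theta_{i+k},
and rho(k) = gamma(k) / gamma(0). Sigma^2 cancels.
  numerator   = (1)*(0.169) + (0.169)*(-0.091) = 0.153621.
  denominator = (1)^2 + (0.169)^2 + (-0.091)^2 = 1.036842.
  rho(1) = 0.153621 / 1.036842 = 0.1482.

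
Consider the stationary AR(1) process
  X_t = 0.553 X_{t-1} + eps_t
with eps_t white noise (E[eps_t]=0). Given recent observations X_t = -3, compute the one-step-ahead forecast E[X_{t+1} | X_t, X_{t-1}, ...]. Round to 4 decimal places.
E[X_{t+1} \mid \mathcal F_t] = -1.6590

For an AR(p) model X_t = c + sum_i phi_i X_{t-i} + eps_t, the
one-step-ahead conditional mean is
  E[X_{t+1} | X_t, ...] = c + sum_i phi_i X_{t+1-i}.
Substitute known values:
  E[X_{t+1} | ...] = (0.553) * (-3)
                   = -1.6590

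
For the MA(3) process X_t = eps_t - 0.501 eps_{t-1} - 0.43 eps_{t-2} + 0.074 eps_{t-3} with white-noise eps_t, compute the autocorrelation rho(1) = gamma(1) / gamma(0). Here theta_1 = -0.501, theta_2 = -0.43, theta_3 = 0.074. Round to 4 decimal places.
\rho(1) = -0.2202

For an MA(q) process with theta_0 = 1, the autocovariance is
  gamma(k) = sigma^2 * sum_{i=0..q-k} theta_i * theta_{i+k},
and rho(k) = gamma(k) / gamma(0). Sigma^2 cancels.
  numerator   = (1)*(-0.501) + (-0.501)*(-0.43) + (-0.43)*(0.074) = -0.31739.
  denominator = (1)^2 + (-0.501)^2 + (-0.43)^2 + (0.074)^2 = 1.441377.
  rho(1) = -0.31739 / 1.441377 = -0.2202.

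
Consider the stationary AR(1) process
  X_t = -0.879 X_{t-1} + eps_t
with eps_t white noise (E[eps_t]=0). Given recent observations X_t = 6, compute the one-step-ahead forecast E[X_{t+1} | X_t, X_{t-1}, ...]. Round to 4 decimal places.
E[X_{t+1} \mid \mathcal F_t] = -5.2740

For an AR(p) model X_t = c + sum_i phi_i X_{t-i} + eps_t, the
one-step-ahead conditional mean is
  E[X_{t+1} | X_t, ...] = c + sum_i phi_i X_{t+1-i}.
Substitute known values:
  E[X_{t+1} | ...] = (-0.879) * (6)
                   = -5.2740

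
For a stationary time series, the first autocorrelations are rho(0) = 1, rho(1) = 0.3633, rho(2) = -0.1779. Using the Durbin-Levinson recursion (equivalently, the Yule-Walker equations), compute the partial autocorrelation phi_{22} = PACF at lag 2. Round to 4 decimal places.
\phi_{22} = -0.3570

The PACF at lag k is phi_{kk}, the last component of the solution
to the Yule-Walker system G_k phi = r_k where
  (G_k)_{ij} = rho(|i - j|), (r_k)_i = rho(i), i,j = 1..k.
Equivalently, Durbin-Levinson gives phi_{kk} iteratively:
  phi_{11} = rho(1)
  phi_{kk} = [rho(k) - sum_{j=1..k-1} phi_{k-1,j} rho(k-j)]
            / [1 - sum_{j=1..k-1} phi_{k-1,j} rho(j)],
  phi_{k,j} = phi_{k-1,j} - phi_{kk} phi_{k-1,k-j},  j = 1..k-1.
Step k = 1:
  phi_11 = rho(1) = 0.3633.
Step k = 2:
  phi_22 = [rho(2) - phi_11 rho(1)] / [1 - phi_11 rho(1)] = [-0.1779 - (0.3633)(0.3633)] / [1 - (0.3633)(0.3633)]
         = -0.30988689 / 0.86801311 = -0.357.
Therefore phi_{22} = -0.3570.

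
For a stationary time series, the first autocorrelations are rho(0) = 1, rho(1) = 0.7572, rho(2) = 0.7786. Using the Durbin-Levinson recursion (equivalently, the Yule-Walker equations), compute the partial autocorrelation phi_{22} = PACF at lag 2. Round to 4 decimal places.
\phi_{22} = 0.4811

The PACF at lag k is phi_{kk}, the last component of the solution
to the Yule-Walker system G_k phi = r_k where
  (G_k)_{ij} = rho(|i - j|), (r_k)_i = rho(i), i,j = 1..k.
Equivalently, Durbin-Levinson gives phi_{kk} iteratively:
  phi_{11} = rho(1)
  phi_{kk} = [rho(k) - sum_{j=1..k-1} phi_{k-1,j} rho(k-j)]
            / [1 - sum_{j=1..k-1} phi_{k-1,j} rho(j)],
  phi_{k,j} = phi_{k-1,j} - phi_{kk} phi_{k-1,k-j},  j = 1..k-1.
Step k = 1:
  phi_11 = rho(1) = 0.7572.
Step k = 2:
  phi_22 = [rho(2) - phi_11 rho(1)] / [1 - phi_11 rho(1)] = [0.7786 - (0.7572)(0.7572)] / [1 - (0.7572)(0.7572)]
         = 0.20524816 / 0.42664816 = 0.4811.
Therefore phi_{22} = 0.4811.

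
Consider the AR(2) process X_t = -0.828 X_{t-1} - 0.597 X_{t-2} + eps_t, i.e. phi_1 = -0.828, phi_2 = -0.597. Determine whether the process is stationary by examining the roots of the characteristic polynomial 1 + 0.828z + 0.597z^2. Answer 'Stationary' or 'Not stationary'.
\text{Stationary}

The AR(p) characteristic polynomial is P(z) = 1 + 0.828z + 0.597z^2.
Stationarity requires all roots to lie outside the unit circle, i.e. |z| > 1 for every root.
Set 1 + (0.828) z + (0.597) z^2 = 0, i.e. a z^2 + b z + c = 0 with a = 0.597, b = 0.828, c = 1.
Discriminant D = b^2 - 4ac = (0.828)^2 - 4*(0.597)*1 = 0.685584 - (2.388) = -1.702416.
D < 0, so the roots are the complex-conjugate pair z = (-b +/- i sqrt(-D)) / (2a) = -0.6935 +/- 1.0928i.
For a conjugate pair |z|^2 = z * conj(z) = (product of roots) = c/a = 1/(0.597) = 1.675042, so |z| = sqrt(1.675042) = 1.2942 for both roots.
Moduli of all roots: 1.2942, 1.2942.
All moduli strictly greater than 1? Yes.
Verdict: Stationary.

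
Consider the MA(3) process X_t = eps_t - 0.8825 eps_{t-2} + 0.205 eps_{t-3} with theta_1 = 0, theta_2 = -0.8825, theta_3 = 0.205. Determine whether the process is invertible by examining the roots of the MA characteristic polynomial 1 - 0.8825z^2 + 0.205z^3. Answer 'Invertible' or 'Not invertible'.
\text{Not invertible}

The MA(q) characteristic polynomial is P(z) = 1 - 0.8825z^2 + 0.205z^3.
Invertibility requires all roots to lie outside the unit circle, i.e. |z| > 1 for every root.
Degree 3: look for a simple real root z0 first, then factor out (1 - z/z0) and solve the remaining quadratic.
Testing z0 = 4: P(4) = 1 + (0)(4) + (-0.8825)(4)^2 + (0.205)(4)^3
  = 1 + (0) + (-14.12) + (13.12) = 0.  So z_0 = 4 is a root, |z_0| = 4.
Divide out the factor (1 - 0.25 z) = (1 - z/z0) (since 1/z0 = 0.25):
  P(z) = (1 - 0.25 z)(1 + (0.25) z + (-0.82) z^2)
  [check: z-coef 0.25 - (0.25) = 0; z^2-coef -0.82 - (0.25)(0.25) = -0.8825; z^3-coef -(0.25)(-0.82) = 0.205.]
Remaining roots from the quadratic factor 1 + (0.25) z + (-0.82) z^2:
  Set 1 + (0.25) z + (-0.82) z^2 = 0, i.e. a z^2 + b z + c = 0 with a = -0.82, b = 0.25, c = 1.
  Discriminant D = b^2 - 4ac = (0.25)^2 - 4*(-0.82)*1 = 0.0625 - (-3.28) = 3.3425.
  D >= 0, so the roots are real: z = (-b +/- sqrt(D)) / (2a) = (-0.25 +/- 1.828251) / (-1.64).
    z_1 = (-0.25 + 1.828251) / (-1.64) = -0.9623,   |z_1| = 0.9623.
    z_2 = (-0.25 - 1.828251) / (-1.64) = 1.2672,   |z_2| = 1.2672.
Moduli of all roots: 4.0000, 0.9623, 1.2672.
All moduli strictly greater than 1? No.
Verdict: Not invertible.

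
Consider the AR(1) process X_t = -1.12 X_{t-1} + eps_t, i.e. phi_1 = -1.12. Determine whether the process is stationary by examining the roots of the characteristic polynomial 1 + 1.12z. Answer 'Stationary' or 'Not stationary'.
\text{Not stationary}

The AR(p) characteristic polynomial is P(z) = 1 + 1.12z.
Stationarity requires all roots to lie outside the unit circle, i.e. |z| > 1 for every root.
This is linear in z: 1 + (1.12) z = 0  =>  z = -1/(1.12) = -0.892857,  |z| = 0.892857.
Moduli of all roots: 0.8929.
All moduli strictly greater than 1? No.
Verdict: Not stationary.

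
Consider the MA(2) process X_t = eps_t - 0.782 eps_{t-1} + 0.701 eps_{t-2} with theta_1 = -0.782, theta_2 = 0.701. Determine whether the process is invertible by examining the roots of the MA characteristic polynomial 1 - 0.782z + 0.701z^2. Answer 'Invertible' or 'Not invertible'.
\text{Invertible}

The MA(q) characteristic polynomial is P(z) = 1 - 0.782z + 0.701z^2.
Invertibility requires all roots to lie outside the unit circle, i.e. |z| > 1 for every root.
Set 1 + (-0.782) z + (0.701) z^2 = 0, i.e. a z^2 + b z + c = 0 with a = 0.701, b = -0.782, c = 1.
Discriminant D = b^2 - 4ac = (-0.782)^2 - 4*(0.701)*1 = 0.611524 - (2.804) = -2.192476.
D < 0, so the roots are the complex-conjugate pair z = (-b +/- i sqrt(-D)) / (2a) = 0.5578 +/- 1.0561i.
For a conjugate pair |z|^2 = z * conj(z) = (product of roots) = c/a = 1/(0.701) = 1.426534, so |z| = sqrt(1.426534) = 1.1944 for both roots.
Moduli of all roots: 1.1944, 1.1944.
All moduli strictly greater than 1? Yes.
Verdict: Invertible.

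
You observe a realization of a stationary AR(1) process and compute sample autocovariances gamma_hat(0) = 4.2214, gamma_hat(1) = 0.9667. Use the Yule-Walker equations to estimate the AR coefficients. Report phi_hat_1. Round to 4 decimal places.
\hat\phi_{1} = 0.2290

The Yule-Walker equations for an AR(p) process read, in matrix form,
  Gamma_p phi = r_p,   with   (Gamma_p)_{ij} = gamma(|i - j|),
                       (r_p)_i = gamma(i),   i,j = 1..p.
Substitute the sample gammas (Toeplitz matrix and right-hand side of size 1):
  Gamma_p = [[4.2214]]
  r_p     = [0.9667]
With p = 1 this is the single equation gamma(0) phi_1 = gamma(1):
  phi_hat_1 = gamma(1) / gamma(0) = 0.9667 / 4.2214 = 0.2290.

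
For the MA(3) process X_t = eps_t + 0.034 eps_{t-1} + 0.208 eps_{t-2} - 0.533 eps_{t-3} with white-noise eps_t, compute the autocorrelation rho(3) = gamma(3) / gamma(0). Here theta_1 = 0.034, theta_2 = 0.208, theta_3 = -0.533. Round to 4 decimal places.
\rho(3) = -0.4012

For an MA(q) process with theta_0 = 1, the autocovariance is
  gamma(k) = sigma^2 * sum_{i=0..q-k} theta_i * theta_{i+k},
and rho(k) = gamma(k) / gamma(0). Sigma^2 cancels.
  numerator   = (1)*(-0.533) = -0.533.
  denominator = (1)^2 + (0.034)^2 + (0.208)^2 + (-0.533)^2 = 1.328509.
  rho(3) = -0.533 / 1.328509 = -0.4012.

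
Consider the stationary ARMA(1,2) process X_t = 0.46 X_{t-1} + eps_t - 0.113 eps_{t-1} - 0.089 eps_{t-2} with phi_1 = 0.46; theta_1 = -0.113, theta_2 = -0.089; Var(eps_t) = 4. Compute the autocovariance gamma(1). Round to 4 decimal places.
\gamma(1) = 1.4977

Multiply the model equation by X_{t-k} and take expectations. With theta_0 = psi_0 = 1 and psi_j the MA(infinity) weights, this gives
  gamma(k) - sum_i phi_i gamma(k-i) = c_k,
  c_k = sigma^2 * sum_{j=k..q} theta_j psi_{j-k}   (c_k = 0 for k > q),
using gamma(-m) = gamma(m).
psi-weights needed (psi_j = theta_j + sum_i phi_i psi_{j-i}):
  psi_1 = theta_1 + phi_1 = -0.113 + (0.46) = 0.347
  psi_2 = theta_2 + phi_1 psi_1 = -0.089 + (0.46)(0.347) = 0.07062
Right-hand sides:
  c_0 = sigma^2 (1 + theta_1 psi_1 + theta_2 psi_2) = 4 * (1 + (-0.113)(0.347) + (-0.089)(0.07062)) = 4 * 0.954504 = 3.818015
  c_1 = sigma^2 (theta_1 + theta_2 psi_1) = 4 * (-0.113 + (-0.089)(0.347)) = -0.575532
  c_2 = sigma^2 theta_2 = 4 * (-0.089) = -0.356
Equations for k = 0 and k = 1 (AR order 1):
  gamma(0) = phi_1 gamma(1) + c_0
  gamma(1) = phi_1 gamma(0) + c_1
Substituting the second into the first: gamma(0) (1 - phi_1^2) = c_0 + phi_1 c_1, so
  gamma(0) = (c_0 + phi_1 c_1) / (1 - phi_1^2) = (3.818015 + (0.46)(-0.575532)) / (1 - (0.46)^2) = 3.553271 / 0.7884 = 4.506939.
  gamma(1) = phi_1 gamma(0) + c_1 = (0.46)(4.506939) + (-0.575532) = 1.49766.
Therefore gamma(1) = 1.4977 (to 4 decimal places).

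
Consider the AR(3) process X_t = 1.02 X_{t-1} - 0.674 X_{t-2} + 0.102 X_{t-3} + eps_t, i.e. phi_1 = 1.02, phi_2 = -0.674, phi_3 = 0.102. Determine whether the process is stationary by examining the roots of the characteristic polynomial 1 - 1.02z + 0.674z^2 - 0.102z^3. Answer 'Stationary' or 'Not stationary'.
\text{Stationary}

The AR(p) characteristic polynomial is P(z) = 1 - 1.02z + 0.674z^2 - 0.102z^3.
Stationarity requires all roots to lie outside the unit circle, i.e. |z| > 1 for every root.
Degree 3: look for a simple real root z0 first, then factor out (1 - z/z0) and solve the remaining quadratic.
Testing z0 = 5: P(5) = 1 + (-1.02)(5) + (0.674)(5)^2 + (-0.102)(5)^3
  = 1 + (-5.1) + (16.85) + (-12.75) = 0.  So z_0 = 5 is a root, |z_0| = 5.
Divide out the factor (1 - 0.2 z) = (1 - z/z0) (since 1/z0 = 0.2):
  P(z) = (1 - 0.2 z)(1 + (-0.82) z + (0.51) z^2)
  [check: z-coef -0.82 - (0.2) = -1.02; z^2-coef 0.51 - (0.2)(-0.82) = 0.674; z^3-coef -(0.2)(0.51) = -0.102.]
Remaining roots from the quadratic factor 1 + (-0.82) z + (0.51) z^2:
  Set 1 + (-0.82) z + (0.51) z^2 = 0, i.e. a z^2 + b z + c = 0 with a = 0.51, b = -0.82, c = 1.
  Discriminant D = b^2 - 4ac = (-0.82)^2 - 4*(0.51)*1 = 0.6724 - (2.04) = -1.3676.
  D < 0, so the roots are the complex-conjugate pair z = (-b +/- i sqrt(-D)) / (2a) = 0.8039 +/- 1.1465i.
  For a conjugate pair |z|^2 = z * conj(z) = (product of roots) = c/a = 1/(0.51) = 1.960784, so |z| = sqrt(1.960784) = 1.4003 for both roots.
Moduli of all roots: 5.0000, 1.4003, 1.4003.
All moduli strictly greater than 1? Yes.
Verdict: Stationary.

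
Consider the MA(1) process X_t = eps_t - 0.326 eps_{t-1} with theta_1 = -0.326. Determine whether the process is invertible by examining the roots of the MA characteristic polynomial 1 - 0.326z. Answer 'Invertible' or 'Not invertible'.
\text{Invertible}

The MA(q) characteristic polynomial is P(z) = 1 - 0.326z.
Invertibility requires all roots to lie outside the unit circle, i.e. |z| > 1 for every root.
This is linear in z: 1 + (-0.326) z = 0  =>  z = -1/(-0.326) = 3.067485,  |z| = 3.067485.
Moduli of all roots: 3.0675.
All moduli strictly greater than 1? Yes.
Verdict: Invertible.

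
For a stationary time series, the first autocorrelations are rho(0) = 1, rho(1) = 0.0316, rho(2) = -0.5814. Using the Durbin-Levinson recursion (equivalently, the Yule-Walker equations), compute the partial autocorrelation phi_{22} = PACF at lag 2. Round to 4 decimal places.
\phi_{22} = -0.5830

The PACF at lag k is phi_{kk}, the last component of the solution
to the Yule-Walker system G_k phi = r_k where
  (G_k)_{ij} = rho(|i - j|), (r_k)_i = rho(i), i,j = 1..k.
Equivalently, Durbin-Levinson gives phi_{kk} iteratively:
  phi_{11} = rho(1)
  phi_{kk} = [rho(k) - sum_{j=1..k-1} phi_{k-1,j} rho(k-j)]
            / [1 - sum_{j=1..k-1} phi_{k-1,j} rho(j)],
  phi_{k,j} = phi_{k-1,j} - phi_{kk} phi_{k-1,k-j},  j = 1..k-1.
Step k = 1:
  phi_11 = rho(1) = 0.0316.
Step k = 2:
  phi_22 = [rho(2) - phi_11 rho(1)] / [1 - phi_11 rho(1)] = [-0.5814 - (0.0316)(0.0316)] / [1 - (0.0316)(0.0316)]
         = -0.58239856 / 0.99900144 = -0.583.
Therefore phi_{22} = -0.5830.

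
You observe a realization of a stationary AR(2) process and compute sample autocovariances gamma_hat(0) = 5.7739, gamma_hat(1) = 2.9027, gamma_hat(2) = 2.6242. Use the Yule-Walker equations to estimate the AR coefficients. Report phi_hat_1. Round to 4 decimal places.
\hat\phi_{1} = 0.3670

The Yule-Walker equations for an AR(p) process read, in matrix form,
  Gamma_p phi = r_p,   with   (Gamma_p)_{ij} = gamma(|i - j|),
                       (r_p)_i = gamma(i),   i,j = 1..p.
Substitute the sample gammas (Toeplitz matrix and right-hand side of size 2):
  Gamma_p = [[5.7739, 2.9027], [2.9027, 5.7739]]
  r_p     = [2.9027, 2.6242]
Written out:
  5.7739 phi_1 + 2.9027 phi_2 = 2.9027
  2.9027 phi_1 + 5.7739 phi_2 = 2.6242
Solve by Cramer's rule:
  det = gamma(0)^2 - gamma(1)^2 = (5.7739)^2 - (2.9027)^2 = 33.33792121 - 8.42566729 = 24.91225392
  phi_hat_1 = [gamma(1) gamma(0) - gamma(1) gamma(2)] / det = [(2.9027)(5.7739) - (2.9027)(2.6242)] / 24.91225392 = 9.14263419 / 24.91225392 = 0.367
  phi_hat_2 = [gamma(0) gamma(2) - gamma(1)^2] / det = [(5.7739)(2.6242) - (2.9027)^2] / 24.91225392 = 6.72620109 / 24.91225392 = 0.27
So phi_hat = [0.3670, 0.2700].
Therefore phi_hat_1 = 0.3670.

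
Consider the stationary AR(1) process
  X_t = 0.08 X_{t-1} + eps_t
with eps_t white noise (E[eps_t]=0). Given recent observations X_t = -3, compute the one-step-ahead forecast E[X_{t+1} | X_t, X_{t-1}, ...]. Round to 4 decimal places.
E[X_{t+1} \mid \mathcal F_t] = -0.2400

For an AR(p) model X_t = c + sum_i phi_i X_{t-i} + eps_t, the
one-step-ahead conditional mean is
  E[X_{t+1} | X_t, ...] = c + sum_i phi_i X_{t+1-i}.
Substitute known values:
  E[X_{t+1} | ...] = (0.08) * (-3)
                   = -0.2400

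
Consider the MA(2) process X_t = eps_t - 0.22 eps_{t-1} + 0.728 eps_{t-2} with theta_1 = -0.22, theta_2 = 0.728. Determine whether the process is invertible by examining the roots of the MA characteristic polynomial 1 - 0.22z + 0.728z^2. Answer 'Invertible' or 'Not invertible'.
\text{Invertible}

The MA(q) characteristic polynomial is P(z) = 1 - 0.22z + 0.728z^2.
Invertibility requires all roots to lie outside the unit circle, i.e. |z| > 1 for every root.
Set 1 + (-0.22) z + (0.728) z^2 = 0, i.e. a z^2 + b z + c = 0 with a = 0.728, b = -0.22, c = 1.
Discriminant D = b^2 - 4ac = (-0.22)^2 - 4*(0.728)*1 = 0.0484 - (2.912) = -2.8636.
D < 0, so the roots are the complex-conjugate pair z = (-b +/- i sqrt(-D)) / (2a) = 0.1511 +/- 1.1622i.
For a conjugate pair |z|^2 = z * conj(z) = (product of roots) = c/a = 1/(0.728) = 1.373626, so |z| = sqrt(1.373626) = 1.172 for both roots.
Moduli of all roots: 1.1720, 1.1720.
All moduli strictly greater than 1? Yes.
Verdict: Invertible.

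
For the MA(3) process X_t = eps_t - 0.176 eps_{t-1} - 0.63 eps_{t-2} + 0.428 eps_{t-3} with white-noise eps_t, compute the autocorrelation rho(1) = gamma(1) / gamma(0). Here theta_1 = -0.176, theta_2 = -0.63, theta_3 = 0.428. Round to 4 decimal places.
\rho(1) = -0.2078

For an MA(q) process with theta_0 = 1, the autocovariance is
  gamma(k) = sigma^2 * sum_{i=0..q-k} theta_i * theta_{i+k},
and rho(k) = gamma(k) / gamma(0). Sigma^2 cancels.
  numerator   = (1)*(-0.176) + (-0.176)*(-0.63) + (-0.63)*(0.428) = -0.33476.
  denominator = (1)^2 + (-0.176)^2 + (-0.63)^2 + (0.428)^2 = 1.61106.
  rho(1) = -0.33476 / 1.61106 = -0.2078.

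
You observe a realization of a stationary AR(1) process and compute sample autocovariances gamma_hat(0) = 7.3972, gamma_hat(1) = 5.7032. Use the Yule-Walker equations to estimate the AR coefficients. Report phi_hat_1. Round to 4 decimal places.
\hat\phi_{1} = 0.7710

The Yule-Walker equations for an AR(p) process read, in matrix form,
  Gamma_p phi = r_p,   with   (Gamma_p)_{ij} = gamma(|i - j|),
                       (r_p)_i = gamma(i),   i,j = 1..p.
Substitute the sample gammas (Toeplitz matrix and right-hand side of size 1):
  Gamma_p = [[7.3972]]
  r_p     = [5.7032]
With p = 1 this is the single equation gamma(0) phi_1 = gamma(1):
  phi_hat_1 = gamma(1) / gamma(0) = 5.7032 / 7.3972 = 0.7710.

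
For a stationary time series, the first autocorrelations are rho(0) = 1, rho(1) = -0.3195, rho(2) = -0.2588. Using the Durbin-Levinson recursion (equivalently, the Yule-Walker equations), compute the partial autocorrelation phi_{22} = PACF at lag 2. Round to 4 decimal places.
\phi_{22} = -0.4019

The PACF at lag k is phi_{kk}, the last component of the solution
to the Yule-Walker system G_k phi = r_k where
  (G_k)_{ij} = rho(|i - j|), (r_k)_i = rho(i), i,j = 1..k.
Equivalently, Durbin-Levinson gives phi_{kk} iteratively:
  phi_{11} = rho(1)
  phi_{kk} = [rho(k) - sum_{j=1..k-1} phi_{k-1,j} rho(k-j)]
            / [1 - sum_{j=1..k-1} phi_{k-1,j} rho(j)],
  phi_{k,j} = phi_{k-1,j} - phi_{kk} phi_{k-1,k-j},  j = 1..k-1.
Step k = 1:
  phi_11 = rho(1) = -0.3195.
Step k = 2:
  phi_22 = [rho(2) - phi_11 rho(1)] / [1 - phi_11 rho(1)] = [-0.2588 - (-0.3195)(-0.3195)] / [1 - (-0.3195)(-0.3195)]
         = -0.36088025 / 0.89791975 = -0.4019.
Therefore phi_{22} = -0.4019.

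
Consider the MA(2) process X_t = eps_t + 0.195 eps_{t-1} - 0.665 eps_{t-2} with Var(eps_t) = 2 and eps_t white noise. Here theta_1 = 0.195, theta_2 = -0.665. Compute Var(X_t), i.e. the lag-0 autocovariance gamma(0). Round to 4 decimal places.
\gamma(0) = 2.9605

For an MA(q) process X_t = eps_t + sum_i theta_i eps_{t-i} with
Var(eps_t) = sigma^2, the variance is
  gamma(0) = sigma^2 * (1 + sum_i theta_i^2).
  sum_i theta_i^2 = (0.195)^2 + (-0.665)^2 = 0.038025 + 0.442225 = 0.48025.
  gamma(0) = 2 * (1 + 0.48025) = 2 * 1.48025 = 2.9605.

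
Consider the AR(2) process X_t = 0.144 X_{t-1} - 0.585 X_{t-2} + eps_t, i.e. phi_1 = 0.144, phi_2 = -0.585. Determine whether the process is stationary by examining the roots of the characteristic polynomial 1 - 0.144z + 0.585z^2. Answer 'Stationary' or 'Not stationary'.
\text{Stationary}

The AR(p) characteristic polynomial is P(z) = 1 - 0.144z + 0.585z^2.
Stationarity requires all roots to lie outside the unit circle, i.e. |z| > 1 for every root.
Set 1 + (-0.144) z + (0.585) z^2 = 0, i.e. a z^2 + b z + c = 0 with a = 0.585, b = -0.144, c = 1.
Discriminant D = b^2 - 4ac = (-0.144)^2 - 4*(0.585)*1 = 0.020736 - (2.34) = -2.319264.
D < 0, so the roots are the complex-conjugate pair z = (-b +/- i sqrt(-D)) / (2a) = 0.1231 +/- 1.3016i.
For a conjugate pair |z|^2 = z * conj(z) = (product of roots) = c/a = 1/(0.585) = 1.709402, so |z| = sqrt(1.709402) = 1.3074 for both roots.
Moduli of all roots: 1.3074, 1.3074.
All moduli strictly greater than 1? Yes.
Verdict: Stationary.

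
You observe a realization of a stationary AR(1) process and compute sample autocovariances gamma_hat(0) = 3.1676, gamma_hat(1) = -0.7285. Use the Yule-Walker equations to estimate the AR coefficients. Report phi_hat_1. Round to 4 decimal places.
\hat\phi_{1} = -0.2300

The Yule-Walker equations for an AR(p) process read, in matrix form,
  Gamma_p phi = r_p,   with   (Gamma_p)_{ij} = gamma(|i - j|),
                       (r_p)_i = gamma(i),   i,j = 1..p.
Substitute the sample gammas (Toeplitz matrix and right-hand side of size 1):
  Gamma_p = [[3.1676]]
  r_p     = [-0.7285]
With p = 1 this is the single equation gamma(0) phi_1 = gamma(1):
  phi_hat_1 = gamma(1) / gamma(0) = -0.7285 / 3.1676 = -0.2300.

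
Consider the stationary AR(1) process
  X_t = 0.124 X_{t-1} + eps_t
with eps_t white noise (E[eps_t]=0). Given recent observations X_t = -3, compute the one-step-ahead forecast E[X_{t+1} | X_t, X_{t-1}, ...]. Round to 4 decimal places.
E[X_{t+1} \mid \mathcal F_t] = -0.3720

For an AR(p) model X_t = c + sum_i phi_i X_{t-i} + eps_t, the
one-step-ahead conditional mean is
  E[X_{t+1} | X_t, ...] = c + sum_i phi_i X_{t+1-i}.
Substitute known values:
  E[X_{t+1} | ...] = (0.124) * (-3)
                   = -0.3720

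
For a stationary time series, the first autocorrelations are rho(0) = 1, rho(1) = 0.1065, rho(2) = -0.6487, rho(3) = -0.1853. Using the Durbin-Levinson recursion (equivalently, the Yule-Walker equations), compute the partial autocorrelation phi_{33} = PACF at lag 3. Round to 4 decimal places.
\phi_{33} = 0.0018

The PACF at lag k is phi_{kk}, the last component of the solution
to the Yule-Walker system G_k phi = r_k where
  (G_k)_{ij} = rho(|i - j|), (r_k)_i = rho(i), i,j = 1..k.
Equivalently, Durbin-Levinson gives phi_{kk} iteratively:
  phi_{11} = rho(1)
  phi_{kk} = [rho(k) - sum_{j=1..k-1} phi_{k-1,j} rho(k-j)]
            / [1 - sum_{j=1..k-1} phi_{k-1,j} rho(j)],
  phi_{k,j} = phi_{k-1,j} - phi_{kk} phi_{k-1,k-j},  j = 1..k-1.
Step k = 1:
  phi_11 = rho(1) = 0.1065.
Step k = 2:
  phi_22 = [rho(2) - phi_11 rho(1)] / [1 - phi_11 rho(1)] = [-0.6487 - (0.1065)(0.1065)] / [1 - (0.1065)(0.1065)]
         = -0.66004225 / 0.98865775 = -0.667615.
  Update: phi_21 = phi_11 - phi_22 phi_11 = 0.1065 - (-0.667615)(0.1065) = 0.177601.
Step k = 3:
  phi_33 = [rho(3) - phi_21 rho(2) - phi_22 rho(1)] / [1 - phi_21 rho(1) - phi_22 rho(2)]
    numerator   = -0.1853 - (0.177601)(-0.6487) - (-0.667615)(0.1065) = 0.00101068
    denominator = 1 - (0.177601)(0.1065) - (-0.667615)(-0.6487) = 0.54800397
  phi_33 = 0.00101068 / 0.54800397 = 0.0018.
Therefore phi_{33} = 0.0018.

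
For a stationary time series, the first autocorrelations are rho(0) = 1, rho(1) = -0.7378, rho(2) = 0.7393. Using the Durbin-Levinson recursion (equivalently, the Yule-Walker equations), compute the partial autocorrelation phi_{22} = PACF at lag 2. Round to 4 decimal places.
\phi_{22} = 0.4279

The PACF at lag k is phi_{kk}, the last component of the solution
to the Yule-Walker system G_k phi = r_k where
  (G_k)_{ij} = rho(|i - j|), (r_k)_i = rho(i), i,j = 1..k.
Equivalently, Durbin-Levinson gives phi_{kk} iteratively:
  phi_{11} = rho(1)
  phi_{kk} = [rho(k) - sum_{j=1..k-1} phi_{k-1,j} rho(k-j)]
            / [1 - sum_{j=1..k-1} phi_{k-1,j} rho(j)],
  phi_{k,j} = phi_{k-1,j} - phi_{kk} phi_{k-1,k-j},  j = 1..k-1.
Step k = 1:
  phi_11 = rho(1) = -0.7378.
Step k = 2:
  phi_22 = [rho(2) - phi_11 rho(1)] / [1 - phi_11 rho(1)] = [0.7393 - (-0.7378)(-0.7378)] / [1 - (-0.7378)(-0.7378)]
         = 0.19495116 / 0.45565116 = 0.4279.
Therefore phi_{22} = 0.4279.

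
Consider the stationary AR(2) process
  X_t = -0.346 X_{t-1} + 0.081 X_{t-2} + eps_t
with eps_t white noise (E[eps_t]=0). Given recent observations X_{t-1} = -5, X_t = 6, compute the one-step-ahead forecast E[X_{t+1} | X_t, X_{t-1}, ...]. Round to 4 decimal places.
E[X_{t+1} \mid \mathcal F_t] = -2.4810

For an AR(p) model X_t = c + sum_i phi_i X_{t-i} + eps_t, the
one-step-ahead conditional mean is
  E[X_{t+1} | X_t, ...] = c + sum_i phi_i X_{t+1-i}.
Substitute known values:
  E[X_{t+1} | ...] = (-0.346) * (6) + (0.081) * (-5)
                   = -2.4810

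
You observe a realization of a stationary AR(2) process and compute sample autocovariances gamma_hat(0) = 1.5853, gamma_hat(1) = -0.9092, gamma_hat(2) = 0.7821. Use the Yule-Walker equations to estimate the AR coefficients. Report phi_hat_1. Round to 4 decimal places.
\hat\phi_{1} = -0.4330

The Yule-Walker equations for an AR(p) process read, in matrix form,
  Gamma_p phi = r_p,   with   (Gamma_p)_{ij} = gamma(|i - j|),
                       (r_p)_i = gamma(i),   i,j = 1..p.
Substitute the sample gammas (Toeplitz matrix and right-hand side of size 2):
  Gamma_p = [[1.5853, -0.9092], [-0.9092, 1.5853]]
  r_p     = [-0.9092, 0.7821]
Written out:
  1.5853 phi_1 - 0.9092 phi_2 = -0.9092
  -0.9092 phi_1 + 1.5853 phi_2 = 0.7821
Solve by Cramer's rule:
  det = gamma(0)^2 - gamma(1)^2 = (1.5853)^2 - (-0.9092)^2 = 2.51317609 - 0.82664464 = 1.68653145
  phi_hat_1 = [gamma(1) gamma(0) - gamma(1) gamma(2)] / det = [(-0.9092)(1.5853) - (-0.9092)(0.7821)] / 1.68653145 = -0.73026944 / 1.68653145 = -0.433
  phi_hat_2 = [gamma(0) gamma(2) - gamma(1)^2] / det = [(1.5853)(0.7821) - (-0.9092)^2] / 1.68653145 = 0.41321849 / 1.68653145 = 0.245
So phi_hat = [-0.4330, 0.2450].
Therefore phi_hat_1 = -0.4330.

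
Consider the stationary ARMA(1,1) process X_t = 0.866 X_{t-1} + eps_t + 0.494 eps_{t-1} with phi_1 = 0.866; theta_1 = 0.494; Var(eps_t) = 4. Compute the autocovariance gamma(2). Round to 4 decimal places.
\gamma(2) = 26.9010

Multiply the model equation by X_{t-k} and take expectations. With theta_0 = psi_0 = 1 and psi_j the MA(infinity) weights, this gives
  gamma(k) - sum_i phi_i gamma(k-i) = c_k,
  c_k = sigma^2 * sum_{j=k..q} theta_j psi_{j-k}   (c_k = 0 for k > q),
using gamma(-m) = gamma(m).
psi-weights needed (psi_j = theta_j + sum_i phi_i psi_{j-i}):
  psi_1 = theta_1 + phi_1 = 0.494 + (0.866) = 1.36
Right-hand sides:
  c_0 = sigma^2 (1 + theta_1 psi_1) = 4 * (1 + (0.494)(1.36)) = 4 * 1.67184 = 6.68736
  c_1 = sigma^2 theta_1 = 4 * (0.494) = 1.976
  c_2 = 0
Equations for k = 0 and k = 1 (AR order 1):
  gamma(0) = phi_1 gamma(1) + c_0
  gamma(1) = phi_1 gamma(0) + c_1
Substituting the second into the first: gamma(0) (1 - phi_1^2) = c_0 + phi_1 c_1, so
  gamma(0) = (c_0 + phi_1 c_1) / (1 - phi_1^2) = (6.68736 + (0.866)(1.976)) / (1 - (0.866)^2) = 8.398576 / 0.250044 = 33.588392.
  gamma(1) = phi_1 gamma(0) + c_1 = (0.866)(33.588392) + (1.976) = 31.063548.
For k = 2 (> q): gamma(2) = phi_1 gamma(1) = (0.866)(31.063548) = 26.901032.
Therefore gamma(2) = 26.9010 (to 4 decimal places).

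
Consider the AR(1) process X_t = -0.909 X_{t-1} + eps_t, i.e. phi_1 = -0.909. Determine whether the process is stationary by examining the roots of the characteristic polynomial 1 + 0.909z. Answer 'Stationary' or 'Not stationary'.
\text{Stationary}

The AR(p) characteristic polynomial is P(z) = 1 + 0.909z.
Stationarity requires all roots to lie outside the unit circle, i.e. |z| > 1 for every root.
This is linear in z: 1 + (0.909) z = 0  =>  z = -1/(0.909) = -1.10011,  |z| = 1.10011.
Moduli of all roots: 1.1001.
All moduli strictly greater than 1? Yes.
Verdict: Stationary.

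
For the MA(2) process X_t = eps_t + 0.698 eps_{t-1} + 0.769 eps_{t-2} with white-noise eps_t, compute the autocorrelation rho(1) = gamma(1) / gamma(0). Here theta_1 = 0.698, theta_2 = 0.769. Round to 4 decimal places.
\rho(1) = 0.5940

For an MA(q) process with theta_0 = 1, the autocovariance is
  gamma(k) = sigma^2 * sum_{i=0..q-k} theta_i * theta_{i+k},
and rho(k) = gamma(k) / gamma(0). Sigma^2 cancels.
  numerator   = (1)*(0.698) + (0.698)*(0.769) = 1.234762.
  denominator = (1)^2 + (0.698)^2 + (0.769)^2 = 2.078565.
  rho(1) = 1.234762 / 2.078565 = 0.5940.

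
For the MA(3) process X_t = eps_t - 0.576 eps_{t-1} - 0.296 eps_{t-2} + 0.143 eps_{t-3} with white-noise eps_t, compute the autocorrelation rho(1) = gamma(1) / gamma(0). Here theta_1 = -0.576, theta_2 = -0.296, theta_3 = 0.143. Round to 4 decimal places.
\rho(1) = -0.3110

For an MA(q) process with theta_0 = 1, the autocovariance is
  gamma(k) = sigma^2 * sum_{i=0..q-k} theta_i * theta_{i+k},
and rho(k) = gamma(k) / gamma(0). Sigma^2 cancels.
  numerator   = (1)*(-0.576) + (-0.576)*(-0.296) + (-0.296)*(0.143) = -0.447832.
  denominator = (1)^2 + (-0.576)^2 + (-0.296)^2 + (0.143)^2 = 1.439841.
  rho(1) = -0.447832 / 1.439841 = -0.3110.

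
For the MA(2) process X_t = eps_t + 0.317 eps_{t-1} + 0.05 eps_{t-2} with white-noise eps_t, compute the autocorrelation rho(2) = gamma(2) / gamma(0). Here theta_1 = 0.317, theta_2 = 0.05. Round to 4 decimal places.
\rho(2) = 0.0453

For an MA(q) process with theta_0 = 1, the autocovariance is
  gamma(k) = sigma^2 * sum_{i=0..q-k} theta_i * theta_{i+k},
and rho(k) = gamma(k) / gamma(0). Sigma^2 cancels.
  numerator   = (1)*(0.05) = 0.05.
  denominator = (1)^2 + (0.317)^2 + (0.05)^2 = 1.102989.
  rho(2) = 0.05 / 1.102989 = 0.0453.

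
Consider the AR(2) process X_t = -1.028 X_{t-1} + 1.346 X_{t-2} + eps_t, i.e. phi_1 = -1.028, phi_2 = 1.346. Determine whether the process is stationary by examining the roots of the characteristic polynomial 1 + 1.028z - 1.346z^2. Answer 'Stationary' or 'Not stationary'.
\text{Not stationary}

The AR(p) characteristic polynomial is P(z) = 1 + 1.028z - 1.346z^2.
Stationarity requires all roots to lie outside the unit circle, i.e. |z| > 1 for every root.
Set 1 + (1.028) z + (-1.346) z^2 = 0, i.e. a z^2 + b z + c = 0 with a = -1.346, b = 1.028, c = 1.
Discriminant D = b^2 - 4ac = (1.028)^2 - 4*(-1.346)*1 = 1.056784 - (-5.384) = 6.440784.
D >= 0, so the roots are real: z = (-b +/- sqrt(D)) / (2a) = (-1.028 +/- 2.53787) / (-2.692).
  z_1 = (-1.028 + 2.53787) / (-2.692) = -0.5609,   |z_1| = 0.5609.
  z_2 = (-1.028 - 2.53787) / (-2.692) = 1.3246,   |z_2| = 1.3246.
Moduli of all roots: 0.5609, 1.3246.
All moduli strictly greater than 1? No.
Verdict: Not stationary.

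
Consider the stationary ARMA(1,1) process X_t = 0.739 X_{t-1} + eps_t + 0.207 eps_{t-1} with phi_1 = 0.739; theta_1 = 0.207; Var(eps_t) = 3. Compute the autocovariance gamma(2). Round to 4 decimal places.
\gamma(2) = 5.3277

Multiply the model equation by X_{t-k} and take expectations. With theta_0 = psi_0 = 1 and psi_j the MA(infinity) weights, this gives
  gamma(k) - sum_i phi_i gamma(k-i) = c_k,
  c_k = sigma^2 * sum_{j=k..q} theta_j psi_{j-k}   (c_k = 0 for k > q),
using gamma(-m) = gamma(m).
psi-weights needed (psi_j = theta_j + sum_i phi_i psi_{j-i}):
  psi_1 = theta_1 + phi_1 = 0.207 + (0.739) = 0.946
Right-hand sides:
  c_0 = sigma^2 (1 + theta_1 psi_1) = 3 * (1 + (0.207)(0.946)) = 3 * 1.195822 = 3.587466
  c_1 = sigma^2 theta_1 = 3 * (0.207) = 0.621
  c_2 = 0
Equations for k = 0 and k = 1 (AR order 1):
  gamma(0) = phi_1 gamma(1) + c_0
  gamma(1) = phi_1 gamma(0) + c_1
Substituting the second into the first: gamma(0) (1 - phi_1^2) = c_0 + phi_1 c_1, so
  gamma(0) = (c_0 + phi_1 c_1) / (1 - phi_1^2) = (3.587466 + (0.739)(0.621)) / (1 - (0.739)^2) = 4.046385 / 0.453879 = 8.915118.
  gamma(1) = phi_1 gamma(0) + c_1 = (0.739)(8.915118) + (0.621) = 7.209272.
For k = 2 (> q): gamma(2) = phi_1 gamma(1) = (0.739)(7.209272) = 5.327652.
Therefore gamma(2) = 5.3277 (to 4 decimal places).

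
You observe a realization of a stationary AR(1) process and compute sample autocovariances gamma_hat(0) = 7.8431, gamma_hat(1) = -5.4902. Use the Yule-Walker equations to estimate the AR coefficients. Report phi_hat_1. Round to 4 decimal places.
\hat\phi_{1} = -0.7000

The Yule-Walker equations for an AR(p) process read, in matrix form,
  Gamma_p phi = r_p,   with   (Gamma_p)_{ij} = gamma(|i - j|),
                       (r_p)_i = gamma(i),   i,j = 1..p.
Substitute the sample gammas (Toeplitz matrix and right-hand side of size 1):
  Gamma_p = [[7.8431]]
  r_p     = [-5.4902]
With p = 1 this is the single equation gamma(0) phi_1 = gamma(1):
  phi_hat_1 = gamma(1) / gamma(0) = -5.4902 / 7.8431 = -0.7000.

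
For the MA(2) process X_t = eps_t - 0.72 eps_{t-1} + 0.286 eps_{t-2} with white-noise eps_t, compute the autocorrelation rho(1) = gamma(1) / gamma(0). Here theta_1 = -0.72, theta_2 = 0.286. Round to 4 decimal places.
\rho(1) = -0.5786

For an MA(q) process with theta_0 = 1, the autocovariance is
  gamma(k) = sigma^2 * sum_{i=0..q-k} theta_i * theta_{i+k},
and rho(k) = gamma(k) / gamma(0). Sigma^2 cancels.
  numerator   = (1)*(-0.72) + (-0.72)*(0.286) = -0.92592.
  denominator = (1)^2 + (-0.72)^2 + (0.286)^2 = 1.600196.
  rho(1) = -0.92592 / 1.600196 = -0.5786.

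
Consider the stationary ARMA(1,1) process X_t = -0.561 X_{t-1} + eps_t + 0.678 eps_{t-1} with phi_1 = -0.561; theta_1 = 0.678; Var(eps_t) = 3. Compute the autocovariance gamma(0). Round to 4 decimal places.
\gamma(0) = 3.0599

Multiply the model equation by X_{t-k} and take expectations. With theta_0 = psi_0 = 1 and psi_j the MA(infinity) weights, this gives
  gamma(k) - sum_i phi_i gamma(k-i) = c_k,
  c_k = sigma^2 * sum_{j=k..q} theta_j psi_{j-k}   (c_k = 0 for k > q),
using gamma(-m) = gamma(m).
psi-weights needed (psi_j = theta_j + sum_i phi_i psi_{j-i}):
  psi_1 = theta_1 + phi_1 = 0.678 + (-0.561) = 0.117
Right-hand sides:
  c_0 = sigma^2 (1 + theta_1 psi_1) = 3 * (1 + (0.678)(0.117)) = 3 * 1.079326 = 3.237978
  c_1 = sigma^2 theta_1 = 3 * (0.678) = 2.034
  c_2 = 0
Equations for k = 0 and k = 1 (AR order 1):
  gamma(0) = phi_1 gamma(1) + c_0
  gamma(1) = phi_1 gamma(0) + c_1
Substituting the second into the first: gamma(0) (1 - phi_1^2) = c_0 + phi_1 c_1, so
  gamma(0) = (c_0 + phi_1 c_1) / (1 - phi_1^2) = (3.237978 + (-0.561)(2.034)) / (1 - (-0.561)^2) = 2.096904 / 0.685279 = 3.059927.
Therefore gamma(0) = 3.0599 (to 4 decimal places).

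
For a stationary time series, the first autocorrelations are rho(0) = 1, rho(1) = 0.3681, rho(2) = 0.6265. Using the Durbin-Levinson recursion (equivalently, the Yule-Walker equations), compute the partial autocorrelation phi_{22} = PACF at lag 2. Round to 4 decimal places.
\phi_{22} = 0.5680

The PACF at lag k is phi_{kk}, the last component of the solution
to the Yule-Walker system G_k phi = r_k where
  (G_k)_{ij} = rho(|i - j|), (r_k)_i = rho(i), i,j = 1..k.
Equivalently, Durbin-Levinson gives phi_{kk} iteratively:
  phi_{11} = rho(1)
  phi_{kk} = [rho(k) - sum_{j=1..k-1} phi_{k-1,j} rho(k-j)]
            / [1 - sum_{j=1..k-1} phi_{k-1,j} rho(j)],
  phi_{k,j} = phi_{k-1,j} - phi_{kk} phi_{k-1,k-j},  j = 1..k-1.
Step k = 1:
  phi_11 = rho(1) = 0.3681.
Step k = 2:
  phi_22 = [rho(2) - phi_11 rho(1)] / [1 - phi_11 rho(1)] = [0.6265 - (0.3681)(0.3681)] / [1 - (0.3681)(0.3681)]
         = 0.49100239 / 0.86450239 = 0.568.
Therefore phi_{22} = 0.5680.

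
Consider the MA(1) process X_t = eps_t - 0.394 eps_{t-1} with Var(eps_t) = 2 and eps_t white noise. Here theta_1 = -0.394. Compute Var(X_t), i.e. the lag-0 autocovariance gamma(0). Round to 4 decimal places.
\gamma(0) = 2.3105

For an MA(q) process X_t = eps_t + sum_i theta_i eps_{t-i} with
Var(eps_t) = sigma^2, the variance is
  gamma(0) = sigma^2 * (1 + sum_i theta_i^2).
  sum_i theta_i^2 = (-0.394)^2 = 0.155236.
  gamma(0) = 2 * (1 + 0.155236) = 2 * 1.155236 = 2.310472, which rounds to 2.3105.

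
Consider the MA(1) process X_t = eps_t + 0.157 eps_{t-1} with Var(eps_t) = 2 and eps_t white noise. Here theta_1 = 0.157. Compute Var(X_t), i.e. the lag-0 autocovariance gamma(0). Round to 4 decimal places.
\gamma(0) = 2.0493

For an MA(q) process X_t = eps_t + sum_i theta_i eps_{t-i} with
Var(eps_t) = sigma^2, the variance is
  gamma(0) = sigma^2 * (1 + sum_i theta_i^2).
  sum_i theta_i^2 = (0.157)^2 = 0.024649.
  gamma(0) = 2 * (1 + 0.024649) = 2 * 1.024649 = 2.049298, which rounds to 2.0493.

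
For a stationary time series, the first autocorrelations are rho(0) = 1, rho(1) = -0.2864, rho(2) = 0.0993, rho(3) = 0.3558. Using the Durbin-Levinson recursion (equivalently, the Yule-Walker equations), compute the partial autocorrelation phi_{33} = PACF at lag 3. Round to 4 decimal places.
\phi_{33} = 0.4240

The PACF at lag k is phi_{kk}, the last component of the solution
to the Yule-Walker system G_k phi = r_k where
  (G_k)_{ij} = rho(|i - j|), (r_k)_i = rho(i), i,j = 1..k.
Equivalently, Durbin-Levinson gives phi_{kk} iteratively:
  phi_{11} = rho(1)
  phi_{kk} = [rho(k) - sum_{j=1..k-1} phi_{k-1,j} rho(k-j)]
            / [1 - sum_{j=1..k-1} phi_{k-1,j} rho(j)],
  phi_{k,j} = phi_{k-1,j} - phi_{kk} phi_{k-1,k-j},  j = 1..k-1.
Step k = 1:
  phi_11 = rho(1) = -0.2864.
Step k = 2:
  phi_22 = [rho(2) - phi_11 rho(1)] / [1 - phi_11 rho(1)] = [0.0993 - (-0.2864)(-0.2864)] / [1 - (-0.2864)(-0.2864)]
         = 0.01727504 / 0.91797504 = 0.018819.
  Update: phi_21 = phi_11 - phi_22 phi_11 = -0.2864 - (0.018819)(-0.2864) = -0.28101.
Step k = 3:
  phi_33 = [rho(3) - phi_21 rho(2) - phi_22 rho(1)] / [1 - phi_21 rho(1) - phi_22 rho(2)]
    numerator   = 0.3558 - (-0.28101)(0.0993) - (0.018819)(-0.2864) = 0.38909398
    denominator = 1 - (-0.28101)(-0.2864) - (0.018819)(0.0993) = 0.91764995
  phi_33 = 0.38909398 / 0.91764995 = 0.424.
Therefore phi_{33} = 0.4240.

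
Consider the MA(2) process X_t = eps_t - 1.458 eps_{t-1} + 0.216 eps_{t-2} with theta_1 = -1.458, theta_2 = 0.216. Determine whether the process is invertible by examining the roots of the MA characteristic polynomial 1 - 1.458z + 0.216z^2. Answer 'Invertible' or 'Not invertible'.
\text{Not invertible}

The MA(q) characteristic polynomial is P(z) = 1 - 1.458z + 0.216z^2.
Invertibility requires all roots to lie outside the unit circle, i.e. |z| > 1 for every root.
Set 1 + (-1.458) z + (0.216) z^2 = 0, i.e. a z^2 + b z + c = 0 with a = 0.216, b = -1.458, c = 1.
Discriminant D = b^2 - 4ac = (-1.458)^2 - 4*(0.216)*1 = 2.125764 - (0.864) = 1.261764.
D >= 0, so the roots are real: z = (-b +/- sqrt(D)) / (2a) = (1.458 +/- 1.123283) / (0.432).
  z_1 = (1.458 + 1.123283) / (0.432) = 5.9752,   |z_1| = 5.9752.
  z_2 = (1.458 - 1.123283) / (0.432) = 0.7748,   |z_2| = 0.7748.
Moduli of all roots: 5.9752, 0.7748.
All moduli strictly greater than 1? No.
Verdict: Not invertible.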